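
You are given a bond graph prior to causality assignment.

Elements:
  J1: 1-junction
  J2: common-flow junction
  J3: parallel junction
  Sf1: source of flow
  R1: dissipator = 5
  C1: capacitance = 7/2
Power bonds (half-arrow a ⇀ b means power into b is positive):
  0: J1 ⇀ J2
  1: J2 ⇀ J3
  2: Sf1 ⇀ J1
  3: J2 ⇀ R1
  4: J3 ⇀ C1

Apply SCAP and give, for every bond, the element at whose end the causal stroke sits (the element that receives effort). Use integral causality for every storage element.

β0 stroke→J1
β1 stroke→J2
β2 stroke→Sf1
β3 stroke→J2
β4 stroke→J3

#2 |Sf1  (Sf1 (Sf) sets flow on bond)
#0 |J1  (J1 flow already set via bond 2)
#1 |J2  (1-jn J2 has f-setter on 0)
#3 |J2  (J2 flow already set via bond 0)
#4 |J3  (only one effort-in slot at J3)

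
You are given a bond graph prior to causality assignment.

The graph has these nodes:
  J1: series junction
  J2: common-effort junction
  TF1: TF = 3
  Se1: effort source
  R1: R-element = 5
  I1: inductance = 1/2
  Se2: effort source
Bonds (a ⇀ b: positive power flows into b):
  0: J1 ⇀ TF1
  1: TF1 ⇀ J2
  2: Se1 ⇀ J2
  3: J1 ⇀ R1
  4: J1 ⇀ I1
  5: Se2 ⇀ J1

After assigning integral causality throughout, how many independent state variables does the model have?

#2 →J2  (Se1: effort source, stroke at far end)
#5 →J1  (source Se2 imposes e)
#1 →TF1  (0-jn J2 has e-setter on 2)
#0 →J1  (TF1 one-in-one-out from 1)
#4 →I1  (I1: I, integral causality)
#3 →J1  (common-f at J1 fixed by 4)

1  (I1 all integral)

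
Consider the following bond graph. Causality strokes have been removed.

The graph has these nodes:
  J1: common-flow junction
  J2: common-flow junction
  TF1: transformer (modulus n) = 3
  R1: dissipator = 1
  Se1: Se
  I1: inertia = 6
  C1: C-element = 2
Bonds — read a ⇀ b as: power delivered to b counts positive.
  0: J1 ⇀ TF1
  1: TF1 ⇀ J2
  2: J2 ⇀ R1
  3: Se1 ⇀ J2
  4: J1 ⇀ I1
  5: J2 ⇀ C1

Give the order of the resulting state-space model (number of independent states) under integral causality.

2  (C1, I1 all integral)

#3 →J2  (Se1 (Se) sets effort on bond)
#4 →I1  (I1: I, integral causality)
#0 →J1  (1-jn J1 has f-setter on 4)
#1 →TF1  (TF1 one-in-one-out from 0)
#2 →J2  (1-jn J2 has f-setter on 1)
#5 →J2  (J2: bond 1 brought flow, rest push out)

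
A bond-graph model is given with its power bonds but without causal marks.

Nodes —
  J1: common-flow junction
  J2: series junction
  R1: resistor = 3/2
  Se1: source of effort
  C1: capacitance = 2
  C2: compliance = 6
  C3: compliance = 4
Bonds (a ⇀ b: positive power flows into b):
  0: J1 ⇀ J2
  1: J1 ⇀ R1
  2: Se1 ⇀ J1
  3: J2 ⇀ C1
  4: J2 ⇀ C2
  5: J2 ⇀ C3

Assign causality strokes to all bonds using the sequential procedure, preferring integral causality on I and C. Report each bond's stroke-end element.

bond 2 stroke at J1  (Se1 fixes effort; stroke away)
bond 3 stroke at J2  (C1 outputs effort q/C1)
bond 4 stroke at J2  (C2 outputs effort q/C2)
bond 5 stroke at J2  (prefer integral on C3)
bond 0 stroke at J1  (closing 1-jn rule on J2)
bond 1 stroke at R1  (J1 needs exactly one f-in)

bond 0 stroke→J1
bond 1 stroke→R1
bond 2 stroke→J1
bond 3 stroke→J2
bond 4 stroke→J2
bond 5 stroke→J2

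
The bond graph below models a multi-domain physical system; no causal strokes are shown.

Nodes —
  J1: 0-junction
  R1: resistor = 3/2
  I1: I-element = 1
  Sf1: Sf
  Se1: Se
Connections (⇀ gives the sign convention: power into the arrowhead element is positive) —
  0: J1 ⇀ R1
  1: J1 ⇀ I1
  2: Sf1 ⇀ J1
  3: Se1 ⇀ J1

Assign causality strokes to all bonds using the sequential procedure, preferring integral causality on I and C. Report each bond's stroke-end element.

bond 0 |R1
bond 1 |I1
bond 2 |Sf1
bond 3 |J1

b2 stroke→Sf1  (source Sf1 imposes f)
b3 stroke→J1  (Se1 (Se) sets effort on bond)
b0 stroke→R1  (0-jn J1 has e-setter on 3)
b1 stroke→I1  (0-jn J1 has e-setter on 3)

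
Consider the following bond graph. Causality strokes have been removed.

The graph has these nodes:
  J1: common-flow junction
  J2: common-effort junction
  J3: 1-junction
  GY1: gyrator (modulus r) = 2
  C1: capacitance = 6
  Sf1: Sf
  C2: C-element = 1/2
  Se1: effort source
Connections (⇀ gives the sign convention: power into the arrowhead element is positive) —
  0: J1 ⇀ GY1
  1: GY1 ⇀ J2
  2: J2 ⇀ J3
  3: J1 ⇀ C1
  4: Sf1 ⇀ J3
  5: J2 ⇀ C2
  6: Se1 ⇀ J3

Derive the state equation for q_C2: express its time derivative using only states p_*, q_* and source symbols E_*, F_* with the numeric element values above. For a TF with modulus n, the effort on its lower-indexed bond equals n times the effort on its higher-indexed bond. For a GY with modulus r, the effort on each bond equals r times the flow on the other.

dq_C2/dt = -F_Sf1 - q_C1/12

b4 stroke at Sf1  (source Sf1 imposes f)
b6 stroke at J3  (Se1 fixes effort; stroke away)
b2 stroke at J3  (J3: bond 4 brought flow, rest push out)
b3 stroke at J1  (C1: C, integral causality)
b0 stroke at GY1  (J1 needs exactly one f-in)
b1 stroke at GY1  (through GY1, causality inverts; strokes same side of GY1)
b5 stroke at J2  (closing 0-jn rule on J2)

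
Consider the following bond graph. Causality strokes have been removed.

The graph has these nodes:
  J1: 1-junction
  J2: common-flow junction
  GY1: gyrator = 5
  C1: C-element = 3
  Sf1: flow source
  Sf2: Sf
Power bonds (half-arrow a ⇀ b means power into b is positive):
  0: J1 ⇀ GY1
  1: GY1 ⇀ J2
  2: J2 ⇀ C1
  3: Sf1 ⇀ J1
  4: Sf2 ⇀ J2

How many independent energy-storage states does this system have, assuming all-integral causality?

#3 |Sf1  (Sf1 (Sf) sets flow on bond)
#4 |Sf2  (Sf2 fixes flow; stroke at Sf2)
#0 |J1  (J1 flow already set via bond 3)
#1 |J2  (J2 flow already set via bond 4)
#2 |J2  (1-jn J2 has f-setter on 4)

1  (C1 all integral)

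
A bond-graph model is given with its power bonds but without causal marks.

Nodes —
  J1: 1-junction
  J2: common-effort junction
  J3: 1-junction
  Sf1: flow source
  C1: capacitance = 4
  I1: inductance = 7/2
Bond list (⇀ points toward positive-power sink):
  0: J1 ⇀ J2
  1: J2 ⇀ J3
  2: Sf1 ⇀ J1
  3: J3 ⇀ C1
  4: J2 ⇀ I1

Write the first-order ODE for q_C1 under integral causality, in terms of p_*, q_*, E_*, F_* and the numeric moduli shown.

b2 |Sf1  (Sf1 fixes flow; stroke at Sf1)
b0 |J1  (J1 flow already set via bond 2)
b3 |J3  (prefer integral on C1)
b1 |J2  (only one flow-in slot at J3)
b4 |I1  (J2 effort already set via bond 1)

dq_C1/dt = F_Sf1 - 2*p_I1/7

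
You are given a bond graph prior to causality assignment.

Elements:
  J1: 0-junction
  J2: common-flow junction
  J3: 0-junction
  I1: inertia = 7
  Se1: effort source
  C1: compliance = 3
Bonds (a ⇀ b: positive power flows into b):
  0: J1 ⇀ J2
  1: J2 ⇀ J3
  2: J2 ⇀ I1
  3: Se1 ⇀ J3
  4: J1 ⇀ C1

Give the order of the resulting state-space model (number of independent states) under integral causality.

bond 3 stroke at J3  (Se1: effort source, stroke at far end)
bond 1 stroke at J2  (J3: bond 3 brought effort, rest push out)
bond 2 stroke at I1  (I1 outputs flow p/I1)
bond 0 stroke at J2  (1-jn J2 has f-setter on 2)
bond 4 stroke at J1  (J1: last free bond brings effort in)

2  (C1, I1 all integral)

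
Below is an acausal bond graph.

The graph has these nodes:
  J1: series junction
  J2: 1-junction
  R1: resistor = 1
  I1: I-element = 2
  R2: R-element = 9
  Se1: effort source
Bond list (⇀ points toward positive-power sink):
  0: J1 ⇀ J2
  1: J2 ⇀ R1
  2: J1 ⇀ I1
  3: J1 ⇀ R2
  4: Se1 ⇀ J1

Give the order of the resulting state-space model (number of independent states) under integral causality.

bond 4 |J1  (Se1 fixes effort; stroke away)
bond 2 |I1  (prefer integral on I1)
bond 0 |J1  (1-jn J1 has f-setter on 2)
bond 3 |J1  (common-f at J1 fixed by 2)
bond 1 |J2  (1-jn J2 has f-setter on 0)

1  (I1 all integral)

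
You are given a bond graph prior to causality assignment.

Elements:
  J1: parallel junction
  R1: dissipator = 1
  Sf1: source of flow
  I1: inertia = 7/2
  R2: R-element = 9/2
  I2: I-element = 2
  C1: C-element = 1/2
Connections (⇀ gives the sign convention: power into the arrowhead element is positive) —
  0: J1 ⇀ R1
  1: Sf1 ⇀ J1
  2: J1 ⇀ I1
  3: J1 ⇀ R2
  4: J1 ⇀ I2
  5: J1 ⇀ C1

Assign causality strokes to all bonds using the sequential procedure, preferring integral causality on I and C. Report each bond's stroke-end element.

β1 stroke→Sf1  (Sf1 (Sf) sets flow on bond)
β2 stroke→I1  (prefer integral on I1)
β4 stroke→I2  (I2 integral (f out))
β5 stroke→J1  (C1 outputs effort q/C1)
β0 stroke→R1  (J1: bond 5 brought effort, rest push out)
β3 stroke→R2  (J1: bond 5 brought effort, rest push out)

#0 stroke→R1
#1 stroke→Sf1
#2 stroke→I1
#3 stroke→R2
#4 stroke→I2
#5 stroke→J1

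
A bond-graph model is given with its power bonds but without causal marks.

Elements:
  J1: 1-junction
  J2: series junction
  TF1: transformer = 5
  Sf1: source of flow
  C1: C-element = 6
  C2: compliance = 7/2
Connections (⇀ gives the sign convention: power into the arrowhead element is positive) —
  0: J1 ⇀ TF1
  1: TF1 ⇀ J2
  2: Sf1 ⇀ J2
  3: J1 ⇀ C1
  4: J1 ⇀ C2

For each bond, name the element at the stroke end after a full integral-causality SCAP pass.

bond 0 stroke→TF1
bond 1 stroke→J2
bond 2 stroke→Sf1
bond 3 stroke→J1
bond 4 stroke→J1

#2 stroke→Sf1  (Sf1 fixes flow; stroke at Sf1)
#1 stroke→J2  (1-jn J2 has f-setter on 2)
#0 stroke→TF1  (through TF1, causality passes straight; one stroke at TF1)
#3 stroke→J1  (J1 flow already set via bond 0)
#4 stroke→J1  (J1 flow already set via bond 0)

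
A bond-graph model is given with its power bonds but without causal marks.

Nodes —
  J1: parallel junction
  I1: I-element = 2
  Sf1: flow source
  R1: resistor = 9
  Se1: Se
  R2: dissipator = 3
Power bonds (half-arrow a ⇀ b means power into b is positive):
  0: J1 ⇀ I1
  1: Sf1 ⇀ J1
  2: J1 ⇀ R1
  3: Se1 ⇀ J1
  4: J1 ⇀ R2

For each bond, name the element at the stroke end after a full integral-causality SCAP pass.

β1 →Sf1  (Sf1: flow source, stroke at near end)
β3 →J1  (Se1 fixes effort; stroke away)
β0 →I1  (0-jn J1 has e-setter on 3)
β2 →R1  (0-jn J1 has e-setter on 3)
β4 →R2  (J1 effort already set via bond 3)

b0 stroke at I1
b1 stroke at Sf1
b2 stroke at R1
b3 stroke at J1
b4 stroke at R2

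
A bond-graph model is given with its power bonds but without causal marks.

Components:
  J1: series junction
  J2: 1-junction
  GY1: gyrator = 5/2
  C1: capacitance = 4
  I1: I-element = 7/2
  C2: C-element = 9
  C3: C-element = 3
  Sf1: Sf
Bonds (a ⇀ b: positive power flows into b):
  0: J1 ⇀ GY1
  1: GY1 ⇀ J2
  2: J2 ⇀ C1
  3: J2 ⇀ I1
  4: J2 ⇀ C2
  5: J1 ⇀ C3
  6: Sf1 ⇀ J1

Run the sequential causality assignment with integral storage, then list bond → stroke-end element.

β0 |J1
β1 |J2
β2 |J2
β3 |I1
β4 |J2
β5 |J1
β6 |Sf1

#6 →Sf1  (Sf1 (Sf) sets flow on bond)
#0 →J1  (J1: bond 6 brought flow, rest push out)
#5 →J1  (1-jn J1 has f-setter on 6)
#1 →J2  (through GY1, causality inverts; strokes same side of GY1)
#2 →J2  (C1 outputs effort q/C1)
#3 →I1  (I1 outputs flow p/I1)
#4 →J2  (common-f at J2 fixed by 3)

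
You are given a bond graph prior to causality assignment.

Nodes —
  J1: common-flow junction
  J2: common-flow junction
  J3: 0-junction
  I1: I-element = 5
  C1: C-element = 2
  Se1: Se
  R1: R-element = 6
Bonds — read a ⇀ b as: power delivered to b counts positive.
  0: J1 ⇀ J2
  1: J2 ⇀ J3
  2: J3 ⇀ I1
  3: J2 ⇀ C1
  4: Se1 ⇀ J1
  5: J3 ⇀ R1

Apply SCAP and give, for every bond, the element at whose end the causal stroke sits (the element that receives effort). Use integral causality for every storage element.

b0 stroke at J2
b1 stroke at J3
b2 stroke at I1
b3 stroke at J2
b4 stroke at J1
b5 stroke at R1

#4 stroke→J1  (Se1 fixes effort; stroke away)
#0 stroke→J2  (only one flow-in slot at J1)
#2 stroke→I1  (I1 outputs flow p/I1)
#3 stroke→J2  (C1 outputs effort q/C1)
#1 stroke→J3  (only one flow-in slot at J2)
#5 stroke→R1  (0-jn J3 has e-setter on 1)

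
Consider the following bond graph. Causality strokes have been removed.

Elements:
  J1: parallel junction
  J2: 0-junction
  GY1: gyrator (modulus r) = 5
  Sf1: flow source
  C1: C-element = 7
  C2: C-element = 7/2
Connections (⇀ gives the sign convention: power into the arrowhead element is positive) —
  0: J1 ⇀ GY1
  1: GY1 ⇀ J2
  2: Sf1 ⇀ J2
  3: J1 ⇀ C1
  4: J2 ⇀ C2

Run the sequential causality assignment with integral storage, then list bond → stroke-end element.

β2 stroke at Sf1  (Sf1 (Sf) sets flow on bond)
β3 stroke at J1  (C1: C, integral causality)
β0 stroke at GY1  (0-jn J1 has e-setter on 3)
β1 stroke at GY1  (GY GY1: same side as bond 0)
β4 stroke at J2  (closing 0-jn rule on J2)

b0 stroke at GY1
b1 stroke at GY1
b2 stroke at Sf1
b3 stroke at J1
b4 stroke at J2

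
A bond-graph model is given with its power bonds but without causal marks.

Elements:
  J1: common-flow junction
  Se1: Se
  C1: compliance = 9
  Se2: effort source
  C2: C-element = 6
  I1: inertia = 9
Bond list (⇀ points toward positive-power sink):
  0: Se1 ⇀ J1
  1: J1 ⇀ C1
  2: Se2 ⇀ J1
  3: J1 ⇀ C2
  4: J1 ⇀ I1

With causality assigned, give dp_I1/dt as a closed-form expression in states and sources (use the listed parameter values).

dp_I1/dt = E_Se1 + E_Se2 - q_C1/9 - q_C2/6

β0 stroke at J1  (Se1 (Se) sets effort on bond)
β2 stroke at J1  (source Se2 imposes e)
β1 stroke at J1  (C1 integral (e out))
β3 stroke at J1  (prefer integral on C2)
β4 stroke at I1  (only one flow-in slot at J1)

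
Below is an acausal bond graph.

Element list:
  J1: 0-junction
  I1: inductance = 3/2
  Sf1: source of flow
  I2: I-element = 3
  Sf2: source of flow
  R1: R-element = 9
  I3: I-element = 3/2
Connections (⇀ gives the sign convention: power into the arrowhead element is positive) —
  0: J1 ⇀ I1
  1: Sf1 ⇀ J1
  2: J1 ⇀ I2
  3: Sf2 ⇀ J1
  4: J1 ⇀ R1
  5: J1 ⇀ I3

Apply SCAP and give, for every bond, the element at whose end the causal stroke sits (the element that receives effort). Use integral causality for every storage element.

#1 →Sf1  (Sf1 fixes flow; stroke at Sf1)
#3 →Sf2  (Sf2: flow source, stroke at near end)
#0 →I1  (prefer integral on I1)
#2 →I2  (I2: I, integral causality)
#5 →I3  (I3: I, integral causality)
#4 →J1  (J1 needs exactly one e-in)

β0 stroke→I1
β1 stroke→Sf1
β2 stroke→I2
β3 stroke→Sf2
β4 stroke→J1
β5 stroke→I3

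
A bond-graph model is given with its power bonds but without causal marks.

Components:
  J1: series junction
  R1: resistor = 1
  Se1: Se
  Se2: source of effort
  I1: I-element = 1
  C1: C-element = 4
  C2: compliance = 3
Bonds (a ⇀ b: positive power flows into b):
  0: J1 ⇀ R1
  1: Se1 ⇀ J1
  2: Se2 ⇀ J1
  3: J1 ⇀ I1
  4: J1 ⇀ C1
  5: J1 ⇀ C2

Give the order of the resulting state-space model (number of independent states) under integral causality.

b1 →J1  (Se1: effort source, stroke at far end)
b2 →J1  (Se2 fixes effort; stroke away)
b3 →I1  (I1 outputs flow p/I1)
b0 →J1  (1-jn J1 has f-setter on 3)
b4 →J1  (J1: bond 3 brought flow, rest push out)
b5 →J1  (J1: bond 3 brought flow, rest push out)

3  (C1, C2, I1 all integral)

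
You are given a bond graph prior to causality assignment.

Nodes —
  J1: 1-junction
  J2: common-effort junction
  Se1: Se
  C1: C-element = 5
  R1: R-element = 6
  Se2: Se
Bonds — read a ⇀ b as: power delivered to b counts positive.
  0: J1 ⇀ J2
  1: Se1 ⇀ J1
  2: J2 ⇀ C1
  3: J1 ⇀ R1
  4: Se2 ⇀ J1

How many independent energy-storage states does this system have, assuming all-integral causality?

1  (C1 all integral)

bond 1 |J1  (source Se1 imposes e)
bond 4 |J1  (source Se2 imposes e)
bond 2 |J2  (prefer integral on C1)
bond 0 |J1  (common-e at J2 fixed by 2)
bond 3 |R1  (only one flow-in slot at J1)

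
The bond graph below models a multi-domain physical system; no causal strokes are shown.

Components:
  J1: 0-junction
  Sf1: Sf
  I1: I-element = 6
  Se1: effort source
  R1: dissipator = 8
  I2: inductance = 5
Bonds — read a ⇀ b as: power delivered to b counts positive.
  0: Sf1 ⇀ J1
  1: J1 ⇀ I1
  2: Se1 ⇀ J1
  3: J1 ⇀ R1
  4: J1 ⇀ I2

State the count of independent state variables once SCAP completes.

β0 stroke→Sf1  (source Sf1 imposes f)
β2 stroke→J1  (Se1: effort source, stroke at far end)
β1 stroke→I1  (J1 effort already set via bond 2)
β3 stroke→R1  (J1 effort already set via bond 2)
β4 stroke→I2  (0-jn J1 has e-setter on 2)

2  (I1, I2 all integral)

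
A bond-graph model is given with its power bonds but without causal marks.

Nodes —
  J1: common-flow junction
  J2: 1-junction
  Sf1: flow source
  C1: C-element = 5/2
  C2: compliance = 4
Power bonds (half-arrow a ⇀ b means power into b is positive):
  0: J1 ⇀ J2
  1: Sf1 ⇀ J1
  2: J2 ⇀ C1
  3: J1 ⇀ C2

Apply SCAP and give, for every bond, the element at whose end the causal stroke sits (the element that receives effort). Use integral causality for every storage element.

bond 0 stroke→J1
bond 1 stroke→Sf1
bond 2 stroke→J2
bond 3 stroke→J1

#1 →Sf1  (Sf1: flow source, stroke at near end)
#0 →J1  (1-jn J1 has f-setter on 1)
#3 →J1  (common-f at J1 fixed by 1)
#2 →J2  (J2 flow already set via bond 0)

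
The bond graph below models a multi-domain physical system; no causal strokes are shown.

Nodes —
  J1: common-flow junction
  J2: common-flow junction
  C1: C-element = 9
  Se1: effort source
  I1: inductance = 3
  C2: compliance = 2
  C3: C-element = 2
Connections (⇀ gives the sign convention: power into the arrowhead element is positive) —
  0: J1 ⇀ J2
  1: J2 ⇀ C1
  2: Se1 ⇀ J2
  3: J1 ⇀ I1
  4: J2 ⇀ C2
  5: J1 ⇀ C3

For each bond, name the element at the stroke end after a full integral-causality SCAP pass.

b0 →J1
b1 →J2
b2 →J2
b3 →I1
b4 →J2
b5 →J1

β2 stroke at J2  (source Se1 imposes e)
β1 stroke at J2  (C1: C, integral causality)
β3 stroke at I1  (prefer integral on I1)
β0 stroke at J1  (common-f at J1 fixed by 3)
β5 stroke at J1  (1-jn J1 has f-setter on 3)
β4 stroke at J2  (common-f at J2 fixed by 0)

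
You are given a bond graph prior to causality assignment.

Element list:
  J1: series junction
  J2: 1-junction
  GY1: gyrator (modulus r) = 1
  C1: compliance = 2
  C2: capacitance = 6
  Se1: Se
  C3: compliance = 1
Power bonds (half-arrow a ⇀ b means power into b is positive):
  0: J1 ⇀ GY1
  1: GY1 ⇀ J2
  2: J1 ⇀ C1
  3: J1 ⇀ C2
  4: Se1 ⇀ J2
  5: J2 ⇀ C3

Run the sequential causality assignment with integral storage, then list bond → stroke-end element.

#0 stroke at GY1
#1 stroke at GY1
#2 stroke at J1
#3 stroke at J1
#4 stroke at J2
#5 stroke at J2

#4 |J2  (Se1: effort source, stroke at far end)
#2 |J1  (C1 outputs effort q/C1)
#3 |J1  (prefer integral on C2)
#0 |GY1  (J1 needs exactly one f-in)
#1 |GY1  (through GY1, causality inverts; strokes same side of GY1)
#5 |J2  (1-jn J2 has f-setter on 1)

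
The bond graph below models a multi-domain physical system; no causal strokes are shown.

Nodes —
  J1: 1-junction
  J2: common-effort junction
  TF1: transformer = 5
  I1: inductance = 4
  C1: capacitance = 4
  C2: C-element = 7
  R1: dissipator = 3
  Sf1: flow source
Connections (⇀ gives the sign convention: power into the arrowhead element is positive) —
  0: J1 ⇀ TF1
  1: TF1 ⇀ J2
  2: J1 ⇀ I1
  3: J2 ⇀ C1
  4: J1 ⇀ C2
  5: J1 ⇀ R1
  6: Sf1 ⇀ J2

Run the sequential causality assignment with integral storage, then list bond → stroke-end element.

bond 0 stroke at J1
bond 1 stroke at TF1
bond 2 stroke at I1
bond 3 stroke at J2
bond 4 stroke at J1
bond 5 stroke at J1
bond 6 stroke at Sf1

β6 stroke at Sf1  (source Sf1 imposes f)
β2 stroke at I1  (I1 integral (f out))
β0 stroke at J1  (1-jn J1 has f-setter on 2)
β4 stroke at J1  (J1: bond 2 brought flow, rest push out)
β5 stroke at J1  (J1: bond 2 brought flow, rest push out)
β1 stroke at TF1  (through TF1, causality passes straight; one stroke at TF1)
β3 stroke at J2  (closing 0-jn rule on J2)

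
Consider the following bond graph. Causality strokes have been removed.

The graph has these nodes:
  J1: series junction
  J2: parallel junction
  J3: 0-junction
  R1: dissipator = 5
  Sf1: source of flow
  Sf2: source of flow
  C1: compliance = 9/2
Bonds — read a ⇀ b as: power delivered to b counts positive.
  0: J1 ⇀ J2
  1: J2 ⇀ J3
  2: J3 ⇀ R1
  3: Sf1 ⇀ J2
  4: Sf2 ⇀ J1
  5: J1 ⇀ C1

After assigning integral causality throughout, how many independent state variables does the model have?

b3 stroke→Sf1  (source Sf1 imposes f)
b4 stroke→Sf2  (source Sf2 imposes f)
b0 stroke→J1  (common-f at J1 fixed by 4)
b5 stroke→J1  (J1: bond 4 brought flow, rest push out)
b1 stroke→J2  (only one effort-in slot at J2)
b2 stroke→J3  (only one effort-in slot at J3)

1  (C1 all integral)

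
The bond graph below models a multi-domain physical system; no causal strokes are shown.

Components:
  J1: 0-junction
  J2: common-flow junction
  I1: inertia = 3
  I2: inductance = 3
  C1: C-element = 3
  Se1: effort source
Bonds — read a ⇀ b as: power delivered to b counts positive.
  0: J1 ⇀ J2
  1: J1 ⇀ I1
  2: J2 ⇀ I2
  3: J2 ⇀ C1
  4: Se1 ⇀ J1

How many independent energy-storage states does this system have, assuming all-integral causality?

3  (C1, I1, I2 all integral)

bond 4 stroke→J1  (Se1 fixes effort; stroke away)
bond 0 stroke→J2  (J1 effort already set via bond 4)
bond 1 stroke→I1  (J1: bond 4 brought effort, rest push out)
bond 2 stroke→I2  (I2 outputs flow p/I2)
bond 3 stroke→J2  (J2 flow already set via bond 2)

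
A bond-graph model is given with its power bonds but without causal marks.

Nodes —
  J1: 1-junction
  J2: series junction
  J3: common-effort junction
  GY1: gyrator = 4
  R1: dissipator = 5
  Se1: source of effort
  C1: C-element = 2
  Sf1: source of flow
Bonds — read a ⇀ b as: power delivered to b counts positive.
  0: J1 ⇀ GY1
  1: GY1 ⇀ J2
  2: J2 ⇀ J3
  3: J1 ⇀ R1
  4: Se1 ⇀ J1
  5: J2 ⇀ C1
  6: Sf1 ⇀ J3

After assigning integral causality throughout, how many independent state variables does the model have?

β4 →J1  (Se1 fixes effort; stroke away)
β6 →Sf1  (Sf1: flow source, stroke at near end)
β2 →J3  (only one effort-in slot at J3)
β1 →J2  (J2: bond 2 brought flow, rest push out)
β5 →J2  (J2: bond 2 brought flow, rest push out)
β0 →J1  (GY1: gyrator matches bond 1)
β3 →R1  (J1: last free bond brings flow in)

1  (C1 all integral)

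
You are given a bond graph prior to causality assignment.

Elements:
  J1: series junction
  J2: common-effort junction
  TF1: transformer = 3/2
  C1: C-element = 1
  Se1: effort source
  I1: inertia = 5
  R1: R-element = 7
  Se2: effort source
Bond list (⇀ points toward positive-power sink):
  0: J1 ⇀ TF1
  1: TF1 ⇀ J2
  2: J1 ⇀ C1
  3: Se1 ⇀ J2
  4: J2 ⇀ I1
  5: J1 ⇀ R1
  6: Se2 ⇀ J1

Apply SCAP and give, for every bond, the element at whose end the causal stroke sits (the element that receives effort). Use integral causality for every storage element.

bond 3 stroke→J2  (Se1: effort source, stroke at far end)
bond 6 stroke→J1  (Se2 (Se) sets effort on bond)
bond 1 stroke→TF1  (J2: bond 3 brought effort, rest push out)
bond 4 stroke→I1  (J2: bond 3 brought effort, rest push out)
bond 0 stroke→J1  (TF1 one-in-one-out from 1)
bond 2 stroke→J1  (prefer integral on C1)
bond 5 stroke→R1  (J1: last free bond brings flow in)

β0 stroke at J1
β1 stroke at TF1
β2 stroke at J1
β3 stroke at J2
β4 stroke at I1
β5 stroke at R1
β6 stroke at J1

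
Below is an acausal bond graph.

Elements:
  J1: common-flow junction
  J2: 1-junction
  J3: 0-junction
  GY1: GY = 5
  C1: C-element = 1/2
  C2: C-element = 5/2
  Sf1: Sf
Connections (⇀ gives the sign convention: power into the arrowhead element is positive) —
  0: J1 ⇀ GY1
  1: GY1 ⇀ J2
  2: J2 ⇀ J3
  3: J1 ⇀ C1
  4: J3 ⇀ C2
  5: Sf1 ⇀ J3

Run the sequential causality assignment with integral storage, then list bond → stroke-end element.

#0 |GY1
#1 |GY1
#2 |J2
#3 |J1
#4 |J3
#5 |Sf1

#5 stroke→Sf1  (source Sf1 imposes f)
#3 stroke→J1  (C1 outputs effort q/C1)
#0 stroke→GY1  (closing 1-jn rule on J1)
#1 stroke→GY1  (GY GY1: same side as bond 0)
#2 stroke→J2  (common-f at J2 fixed by 1)
#4 stroke→J3  (only one effort-in slot at J3)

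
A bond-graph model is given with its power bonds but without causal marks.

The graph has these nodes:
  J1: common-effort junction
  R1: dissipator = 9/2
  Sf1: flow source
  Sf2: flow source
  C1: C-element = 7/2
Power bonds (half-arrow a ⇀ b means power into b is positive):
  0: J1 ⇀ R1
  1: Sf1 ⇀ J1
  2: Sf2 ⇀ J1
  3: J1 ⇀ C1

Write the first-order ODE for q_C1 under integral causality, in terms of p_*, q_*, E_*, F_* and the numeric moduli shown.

bond 1 |Sf1  (source Sf1 imposes f)
bond 2 |Sf2  (Sf2: flow source, stroke at near end)
bond 3 |J1  (prefer integral on C1)
bond 0 |R1  (J1: bond 3 brought effort, rest push out)

dq_C1/dt = F_Sf1 + F_Sf2 - 4*q_C1/63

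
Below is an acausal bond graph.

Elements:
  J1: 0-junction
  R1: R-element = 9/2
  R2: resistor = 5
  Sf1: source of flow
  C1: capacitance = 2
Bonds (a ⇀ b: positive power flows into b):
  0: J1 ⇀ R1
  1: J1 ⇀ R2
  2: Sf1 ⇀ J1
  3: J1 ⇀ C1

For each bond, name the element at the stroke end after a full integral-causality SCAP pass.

bond 0 |R1
bond 1 |R2
bond 2 |Sf1
bond 3 |J1

#2 stroke at Sf1  (Sf1: flow source, stroke at near end)
#3 stroke at J1  (C1: C, integral causality)
#0 stroke at R1  (J1 effort already set via bond 3)
#1 stroke at R2  (J1 effort already set via bond 3)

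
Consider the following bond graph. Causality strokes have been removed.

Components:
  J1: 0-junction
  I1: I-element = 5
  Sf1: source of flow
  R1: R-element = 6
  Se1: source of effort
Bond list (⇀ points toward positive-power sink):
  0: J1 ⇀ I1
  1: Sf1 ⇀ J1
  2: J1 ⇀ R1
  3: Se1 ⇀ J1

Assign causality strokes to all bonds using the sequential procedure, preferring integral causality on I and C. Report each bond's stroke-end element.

#0 stroke→I1
#1 stroke→Sf1
#2 stroke→R1
#3 stroke→J1

#1 stroke at Sf1  (Sf1 fixes flow; stroke at Sf1)
#3 stroke at J1  (source Se1 imposes e)
#0 stroke at I1  (0-jn J1 has e-setter on 3)
#2 stroke at R1  (J1 effort already set via bond 3)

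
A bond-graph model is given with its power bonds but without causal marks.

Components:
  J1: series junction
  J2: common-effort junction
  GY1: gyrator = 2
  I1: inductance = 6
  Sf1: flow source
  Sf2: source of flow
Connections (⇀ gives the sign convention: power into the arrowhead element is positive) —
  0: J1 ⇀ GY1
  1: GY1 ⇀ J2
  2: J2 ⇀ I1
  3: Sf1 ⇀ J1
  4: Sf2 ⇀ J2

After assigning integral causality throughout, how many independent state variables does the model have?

β3 →Sf1  (Sf1 (Sf) sets flow on bond)
β4 →Sf2  (source Sf2 imposes f)
β0 →J1  (J1 flow already set via bond 3)
β1 →J2  (GY GY1: same side as bond 0)
β2 →I1  (J2 effort already set via bond 1)

1  (I1 all integral)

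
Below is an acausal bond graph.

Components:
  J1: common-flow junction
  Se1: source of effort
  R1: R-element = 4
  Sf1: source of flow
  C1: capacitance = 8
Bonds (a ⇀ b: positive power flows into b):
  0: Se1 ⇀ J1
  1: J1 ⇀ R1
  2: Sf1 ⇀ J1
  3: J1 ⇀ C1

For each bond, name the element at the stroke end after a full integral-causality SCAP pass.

#0 stroke at J1
#1 stroke at J1
#2 stroke at Sf1
#3 stroke at J1

β0 stroke→J1  (Se1: effort source, stroke at far end)
β2 stroke→Sf1  (Sf1 (Sf) sets flow on bond)
β1 stroke→J1  (J1 flow already set via bond 2)
β3 stroke→J1  (J1: bond 2 brought flow, rest push out)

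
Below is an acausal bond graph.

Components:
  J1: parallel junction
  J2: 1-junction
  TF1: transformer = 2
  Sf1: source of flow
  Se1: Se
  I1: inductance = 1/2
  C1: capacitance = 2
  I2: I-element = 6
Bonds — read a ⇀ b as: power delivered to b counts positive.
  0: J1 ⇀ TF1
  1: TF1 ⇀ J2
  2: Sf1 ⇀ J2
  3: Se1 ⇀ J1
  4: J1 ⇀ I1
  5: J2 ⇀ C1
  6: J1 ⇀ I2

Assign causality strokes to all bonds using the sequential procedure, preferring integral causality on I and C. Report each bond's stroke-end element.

bond 2 |Sf1  (Sf1 fixes flow; stroke at Sf1)
bond 3 |J1  (source Se1 imposes e)
bond 0 |TF1  (J1 effort already set via bond 3)
bond 4 |I1  (J1 effort already set via bond 3)
bond 6 |I2  (J1: bond 3 brought effort, rest push out)
bond 1 |J2  (J2: bond 2 brought flow, rest push out)
bond 5 |J2  (common-f at J2 fixed by 2)

#0 |TF1
#1 |J2
#2 |Sf1
#3 |J1
#4 |I1
#5 |J2
#6 |I2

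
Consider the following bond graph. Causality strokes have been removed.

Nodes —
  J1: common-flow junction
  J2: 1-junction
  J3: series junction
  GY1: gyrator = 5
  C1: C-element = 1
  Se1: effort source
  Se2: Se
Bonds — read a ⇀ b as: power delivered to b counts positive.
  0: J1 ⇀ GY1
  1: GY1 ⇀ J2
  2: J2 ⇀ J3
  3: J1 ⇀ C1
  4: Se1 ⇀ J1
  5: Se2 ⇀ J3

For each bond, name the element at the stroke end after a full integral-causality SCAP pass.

b4 |J1  (Se1 fixes effort; stroke away)
b5 |J3  (Se2 (Se) sets effort on bond)
b2 |J2  (J3: last free bond brings flow in)
b1 |GY1  (J2 needs exactly one f-in)
b0 |GY1  (GY GY1: same side as bond 1)
b3 |J1  (common-f at J1 fixed by 0)

#0 →GY1
#1 →GY1
#2 →J2
#3 →J1
#4 →J1
#5 →J3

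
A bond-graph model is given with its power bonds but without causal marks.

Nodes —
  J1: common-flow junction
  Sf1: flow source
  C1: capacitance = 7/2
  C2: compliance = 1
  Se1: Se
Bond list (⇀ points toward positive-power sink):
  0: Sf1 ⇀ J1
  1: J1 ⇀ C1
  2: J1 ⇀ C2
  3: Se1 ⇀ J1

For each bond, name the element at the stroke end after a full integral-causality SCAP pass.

#0 →Sf1  (Sf1 (Sf) sets flow on bond)
#3 →J1  (Se1 fixes effort; stroke away)
#1 →J1  (J1 flow already set via bond 0)
#2 →J1  (common-f at J1 fixed by 0)

β0 |Sf1
β1 |J1
β2 |J1
β3 |J1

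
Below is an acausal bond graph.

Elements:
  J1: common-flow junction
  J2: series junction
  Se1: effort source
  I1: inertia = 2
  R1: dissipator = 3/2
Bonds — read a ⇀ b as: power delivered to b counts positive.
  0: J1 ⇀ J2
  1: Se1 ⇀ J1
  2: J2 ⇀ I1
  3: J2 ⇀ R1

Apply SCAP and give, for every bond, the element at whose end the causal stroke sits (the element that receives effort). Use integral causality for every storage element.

#1 →J1  (Se1 (Se) sets effort on bond)
#0 →J2  (only one flow-in slot at J1)
#2 →I1  (I1 integral (f out))
#3 →J2  (J2 flow already set via bond 2)

#0 |J2
#1 |J1
#2 |I1
#3 |J2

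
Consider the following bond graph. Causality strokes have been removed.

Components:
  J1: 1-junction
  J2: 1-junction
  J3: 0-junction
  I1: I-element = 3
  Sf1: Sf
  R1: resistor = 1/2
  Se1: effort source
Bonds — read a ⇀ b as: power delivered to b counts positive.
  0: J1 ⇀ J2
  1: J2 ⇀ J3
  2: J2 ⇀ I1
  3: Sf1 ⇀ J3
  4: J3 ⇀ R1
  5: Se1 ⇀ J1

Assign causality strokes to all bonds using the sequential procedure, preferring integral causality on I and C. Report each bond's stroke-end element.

b3 →Sf1  (Sf1 (Sf) sets flow on bond)
b5 →J1  (Se1 (Se) sets effort on bond)
b0 →J2  (J1 needs exactly one f-in)
b2 →I1  (I1: I, integral causality)
b1 →J2  (J2 flow already set via bond 2)
b4 →J3  (J3: last free bond brings effort in)

b0 stroke→J2
b1 stroke→J2
b2 stroke→I1
b3 stroke→Sf1
b4 stroke→J3
b5 stroke→J1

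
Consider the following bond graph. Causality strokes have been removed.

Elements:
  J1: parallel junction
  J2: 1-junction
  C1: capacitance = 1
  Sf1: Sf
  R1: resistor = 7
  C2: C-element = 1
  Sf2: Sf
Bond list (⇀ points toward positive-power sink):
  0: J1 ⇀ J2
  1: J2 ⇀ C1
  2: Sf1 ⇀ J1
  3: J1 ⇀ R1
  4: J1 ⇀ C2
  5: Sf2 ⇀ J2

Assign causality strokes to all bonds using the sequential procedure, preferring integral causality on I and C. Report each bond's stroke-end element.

bond 2 stroke→Sf1  (Sf1 fixes flow; stroke at Sf1)
bond 5 stroke→Sf2  (Sf2 (Sf) sets flow on bond)
bond 0 stroke→J2  (1-jn J2 has f-setter on 5)
bond 1 stroke→J2  (common-f at J2 fixed by 5)
bond 4 stroke→J1  (C2 outputs effort q/C2)
bond 3 stroke→R1  (common-e at J1 fixed by 4)

b0 →J2
b1 →J2
b2 →Sf1
b3 →R1
b4 →J1
b5 →Sf2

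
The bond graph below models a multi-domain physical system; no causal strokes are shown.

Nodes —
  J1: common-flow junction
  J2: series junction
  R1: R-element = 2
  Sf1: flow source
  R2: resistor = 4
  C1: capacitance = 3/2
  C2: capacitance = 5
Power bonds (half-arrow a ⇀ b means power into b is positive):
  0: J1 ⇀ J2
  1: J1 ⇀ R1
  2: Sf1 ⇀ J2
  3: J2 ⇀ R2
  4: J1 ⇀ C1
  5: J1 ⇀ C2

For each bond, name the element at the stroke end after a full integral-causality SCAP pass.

bond 0 stroke→J2
bond 1 stroke→J1
bond 2 stroke→Sf1
bond 3 stroke→J2
bond 4 stroke→J1
bond 5 stroke→J1

β2 stroke→Sf1  (Sf1 (Sf) sets flow on bond)
β0 stroke→J2  (J2: bond 2 brought flow, rest push out)
β3 stroke→J2  (1-jn J2 has f-setter on 2)
β1 stroke→J1  (J1: bond 0 brought flow, rest push out)
β4 stroke→J1  (1-jn J1 has f-setter on 0)
β5 stroke→J1  (1-jn J1 has f-setter on 0)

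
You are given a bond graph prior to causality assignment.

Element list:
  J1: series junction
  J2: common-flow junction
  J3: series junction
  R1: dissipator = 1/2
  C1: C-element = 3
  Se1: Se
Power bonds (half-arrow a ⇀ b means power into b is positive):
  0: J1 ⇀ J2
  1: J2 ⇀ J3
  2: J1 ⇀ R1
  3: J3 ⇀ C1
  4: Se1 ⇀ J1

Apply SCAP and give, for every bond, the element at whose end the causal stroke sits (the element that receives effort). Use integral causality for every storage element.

#0 →J1
#1 →J2
#2 →R1
#3 →J3
#4 →J1

b4 stroke→J1  (Se1 fixes effort; stroke away)
b3 stroke→J3  (C1: C, integral causality)
b1 stroke→J2  (J3 needs exactly one f-in)
b0 stroke→J1  (closing 1-jn rule on J2)
b2 stroke→R1  (closing 1-jn rule on J1)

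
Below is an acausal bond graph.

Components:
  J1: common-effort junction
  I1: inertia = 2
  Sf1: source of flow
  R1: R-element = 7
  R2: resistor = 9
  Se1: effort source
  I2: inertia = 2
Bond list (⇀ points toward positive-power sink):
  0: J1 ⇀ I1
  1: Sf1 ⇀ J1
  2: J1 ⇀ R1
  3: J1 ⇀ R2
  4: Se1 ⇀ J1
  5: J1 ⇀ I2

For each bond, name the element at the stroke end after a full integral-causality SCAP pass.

bond 0 stroke at I1
bond 1 stroke at Sf1
bond 2 stroke at R1
bond 3 stroke at R2
bond 4 stroke at J1
bond 5 stroke at I2

β1 stroke→Sf1  (Sf1 (Sf) sets flow on bond)
β4 stroke→J1  (Se1 (Se) sets effort on bond)
β0 stroke→I1  (J1: bond 4 brought effort, rest push out)
β2 stroke→R1  (J1 effort already set via bond 4)
β3 stroke→R2  (0-jn J1 has e-setter on 4)
β5 stroke→I2  (common-e at J1 fixed by 4)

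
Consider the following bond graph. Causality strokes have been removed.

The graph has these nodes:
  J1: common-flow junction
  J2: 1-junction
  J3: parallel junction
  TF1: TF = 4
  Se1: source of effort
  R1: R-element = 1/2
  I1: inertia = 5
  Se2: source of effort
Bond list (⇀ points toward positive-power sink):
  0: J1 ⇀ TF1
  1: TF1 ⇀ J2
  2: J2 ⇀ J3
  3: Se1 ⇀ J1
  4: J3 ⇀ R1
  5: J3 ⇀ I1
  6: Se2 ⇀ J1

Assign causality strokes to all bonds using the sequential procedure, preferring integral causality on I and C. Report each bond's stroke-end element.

b0 →TF1
b1 →J2
b2 →J3
b3 →J1
b4 →R1
b5 →I1
b6 →J1

bond 3 |J1  (Se1 (Se) sets effort on bond)
bond 6 |J1  (Se2: effort source, stroke at far end)
bond 0 |TF1  (J1: last free bond brings flow in)
bond 1 |J2  (through TF1, causality passes straight; one stroke at TF1)
bond 2 |J3  (J2 needs exactly one f-in)
bond 4 |R1  (J3: bond 2 brought effort, rest push out)
bond 5 |I1  (0-jn J3 has e-setter on 2)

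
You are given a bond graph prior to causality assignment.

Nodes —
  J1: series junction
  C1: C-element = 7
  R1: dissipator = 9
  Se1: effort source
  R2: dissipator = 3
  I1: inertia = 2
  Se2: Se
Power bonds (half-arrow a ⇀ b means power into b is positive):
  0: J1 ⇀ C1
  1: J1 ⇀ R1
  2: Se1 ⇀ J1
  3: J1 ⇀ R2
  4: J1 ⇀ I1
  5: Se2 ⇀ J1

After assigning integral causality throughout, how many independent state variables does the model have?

#2 →J1  (source Se1 imposes e)
#5 →J1  (Se2 (Se) sets effort on bond)
#0 →J1  (C1: C, integral causality)
#4 →I1  (I1: I, integral causality)
#1 →J1  (common-f at J1 fixed by 4)
#3 →J1  (1-jn J1 has f-setter on 4)

2  (C1, I1 all integral)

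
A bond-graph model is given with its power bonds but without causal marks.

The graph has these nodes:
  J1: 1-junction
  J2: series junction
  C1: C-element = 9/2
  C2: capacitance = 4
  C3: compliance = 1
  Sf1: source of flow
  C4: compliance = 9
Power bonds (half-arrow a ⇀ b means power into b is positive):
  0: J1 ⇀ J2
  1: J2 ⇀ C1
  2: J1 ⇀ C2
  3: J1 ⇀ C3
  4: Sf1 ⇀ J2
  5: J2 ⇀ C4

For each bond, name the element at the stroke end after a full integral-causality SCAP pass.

β4 →Sf1  (Sf1 fixes flow; stroke at Sf1)
β0 →J2  (common-f at J2 fixed by 4)
β1 →J2  (J2 flow already set via bond 4)
β5 →J2  (J2: bond 4 brought flow, rest push out)
β2 →J1  (J1 flow already set via bond 0)
β3 →J1  (common-f at J1 fixed by 0)

bond 0 stroke→J2
bond 1 stroke→J2
bond 2 stroke→J1
bond 3 stroke→J1
bond 4 stroke→Sf1
bond 5 stroke→J2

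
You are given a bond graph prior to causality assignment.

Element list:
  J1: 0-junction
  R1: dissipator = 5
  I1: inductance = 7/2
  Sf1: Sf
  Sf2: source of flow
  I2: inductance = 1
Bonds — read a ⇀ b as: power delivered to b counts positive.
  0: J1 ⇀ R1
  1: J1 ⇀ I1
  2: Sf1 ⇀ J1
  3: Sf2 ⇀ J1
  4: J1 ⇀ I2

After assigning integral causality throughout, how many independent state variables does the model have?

2  (I1, I2 all integral)

#2 →Sf1  (Sf1 fixes flow; stroke at Sf1)
#3 →Sf2  (Sf2 (Sf) sets flow on bond)
#1 →I1  (I1 outputs flow p/I1)
#4 →I2  (prefer integral on I2)
#0 →J1  (only one effort-in slot at J1)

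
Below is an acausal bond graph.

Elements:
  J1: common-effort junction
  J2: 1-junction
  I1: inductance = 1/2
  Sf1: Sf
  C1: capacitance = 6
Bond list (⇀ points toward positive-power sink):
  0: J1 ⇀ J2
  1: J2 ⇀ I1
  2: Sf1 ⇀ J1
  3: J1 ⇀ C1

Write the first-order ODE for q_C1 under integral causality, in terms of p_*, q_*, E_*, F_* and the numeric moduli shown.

β2 →Sf1  (Sf1: flow source, stroke at near end)
β1 →I1  (I1 integral (f out))
β0 →J2  (J2 flow already set via bond 1)
β3 →J1  (J1 needs exactly one e-in)

dq_C1/dt = F_Sf1 - 2*p_I1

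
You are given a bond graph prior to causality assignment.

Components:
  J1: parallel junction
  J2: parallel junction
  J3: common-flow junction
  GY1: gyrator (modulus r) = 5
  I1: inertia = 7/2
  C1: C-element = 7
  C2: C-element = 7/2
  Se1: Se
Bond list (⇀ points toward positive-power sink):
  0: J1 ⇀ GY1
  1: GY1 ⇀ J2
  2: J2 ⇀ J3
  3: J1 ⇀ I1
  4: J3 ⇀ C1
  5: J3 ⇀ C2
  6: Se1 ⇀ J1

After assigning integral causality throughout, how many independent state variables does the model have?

3  (C1, C2, I1 all integral)

β6 →J1  (Se1 (Se) sets effort on bond)
β0 →GY1  (J1 effort already set via bond 6)
β3 →I1  (J1 effort already set via bond 6)
β1 →GY1  (through GY1, causality inverts; strokes same side of GY1)
β2 →J2  (J2 needs exactly one e-in)
β4 →J3  (J3: bond 2 brought flow, rest push out)
β5 →J3  (common-f at J3 fixed by 2)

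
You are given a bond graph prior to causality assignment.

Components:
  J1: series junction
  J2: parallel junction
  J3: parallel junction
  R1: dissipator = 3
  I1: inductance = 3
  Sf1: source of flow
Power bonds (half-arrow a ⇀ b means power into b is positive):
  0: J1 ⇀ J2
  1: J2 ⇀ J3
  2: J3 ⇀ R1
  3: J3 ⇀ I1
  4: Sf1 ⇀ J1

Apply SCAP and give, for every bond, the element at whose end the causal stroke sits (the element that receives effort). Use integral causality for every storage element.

b0 |J1
b1 |J2
b2 |J3
b3 |I1
b4 |Sf1

#4 stroke at Sf1  (Sf1 fixes flow; stroke at Sf1)
#0 stroke at J1  (common-f at J1 fixed by 4)
#1 stroke at J2  (only one effort-in slot at J2)
#3 stroke at I1  (I1 outputs flow p/I1)
#2 stroke at J3  (closing 0-jn rule on J3)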